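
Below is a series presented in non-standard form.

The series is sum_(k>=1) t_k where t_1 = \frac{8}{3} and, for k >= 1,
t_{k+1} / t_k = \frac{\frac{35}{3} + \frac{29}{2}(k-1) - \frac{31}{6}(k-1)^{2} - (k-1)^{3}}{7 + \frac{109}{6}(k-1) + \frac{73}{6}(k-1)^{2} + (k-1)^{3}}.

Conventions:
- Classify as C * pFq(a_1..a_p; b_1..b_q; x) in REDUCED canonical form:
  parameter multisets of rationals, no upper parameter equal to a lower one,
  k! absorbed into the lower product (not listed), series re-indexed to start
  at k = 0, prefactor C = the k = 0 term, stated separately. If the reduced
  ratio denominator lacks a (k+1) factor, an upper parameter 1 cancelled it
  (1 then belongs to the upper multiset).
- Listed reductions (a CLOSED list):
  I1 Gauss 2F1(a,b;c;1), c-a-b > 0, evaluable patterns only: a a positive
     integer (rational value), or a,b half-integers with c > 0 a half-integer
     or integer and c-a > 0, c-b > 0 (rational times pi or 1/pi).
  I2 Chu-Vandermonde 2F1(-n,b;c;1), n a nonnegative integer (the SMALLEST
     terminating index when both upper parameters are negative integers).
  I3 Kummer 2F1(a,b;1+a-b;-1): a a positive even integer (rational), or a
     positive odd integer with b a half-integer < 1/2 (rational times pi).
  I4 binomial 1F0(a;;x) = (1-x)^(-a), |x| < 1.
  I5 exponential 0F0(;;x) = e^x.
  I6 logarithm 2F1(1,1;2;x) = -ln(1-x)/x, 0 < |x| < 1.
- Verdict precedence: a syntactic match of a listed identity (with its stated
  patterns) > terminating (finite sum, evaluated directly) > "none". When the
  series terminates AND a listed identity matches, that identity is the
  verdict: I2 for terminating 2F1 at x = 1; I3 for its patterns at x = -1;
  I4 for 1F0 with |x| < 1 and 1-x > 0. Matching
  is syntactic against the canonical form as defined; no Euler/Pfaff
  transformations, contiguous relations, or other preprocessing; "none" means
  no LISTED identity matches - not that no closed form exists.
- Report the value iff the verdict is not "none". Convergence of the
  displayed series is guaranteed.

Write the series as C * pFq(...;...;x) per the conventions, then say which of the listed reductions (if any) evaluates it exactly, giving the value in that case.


Prefactor \frac{8}{3}, argument -1: 2F1 with upper {-\frac{5}{2}, 7} over lower {\frac{21}{2}}. Verdict: the Kummer evaluation I3 matches (x = -1; c = \frac{21}{2} equals 1+a-b for upper {-\frac{5}{2}, 7}: listed pattern). Its exact value is \frac{1616615}{524288} \cdot \pi.

Key observation: from the first term \frac{8}{3}: the expanded ratio factors over Q; prefactor 8/3, roots give parameters.
Consecutive-term ratio: r(k) = -1 * (k-\frac{5}{2}) (k+7) / [(k+\frac{21}{2}) (k+1)] - poly over poly, x = -1 from leading terms; C = \frac{8}{3} at k = 0.


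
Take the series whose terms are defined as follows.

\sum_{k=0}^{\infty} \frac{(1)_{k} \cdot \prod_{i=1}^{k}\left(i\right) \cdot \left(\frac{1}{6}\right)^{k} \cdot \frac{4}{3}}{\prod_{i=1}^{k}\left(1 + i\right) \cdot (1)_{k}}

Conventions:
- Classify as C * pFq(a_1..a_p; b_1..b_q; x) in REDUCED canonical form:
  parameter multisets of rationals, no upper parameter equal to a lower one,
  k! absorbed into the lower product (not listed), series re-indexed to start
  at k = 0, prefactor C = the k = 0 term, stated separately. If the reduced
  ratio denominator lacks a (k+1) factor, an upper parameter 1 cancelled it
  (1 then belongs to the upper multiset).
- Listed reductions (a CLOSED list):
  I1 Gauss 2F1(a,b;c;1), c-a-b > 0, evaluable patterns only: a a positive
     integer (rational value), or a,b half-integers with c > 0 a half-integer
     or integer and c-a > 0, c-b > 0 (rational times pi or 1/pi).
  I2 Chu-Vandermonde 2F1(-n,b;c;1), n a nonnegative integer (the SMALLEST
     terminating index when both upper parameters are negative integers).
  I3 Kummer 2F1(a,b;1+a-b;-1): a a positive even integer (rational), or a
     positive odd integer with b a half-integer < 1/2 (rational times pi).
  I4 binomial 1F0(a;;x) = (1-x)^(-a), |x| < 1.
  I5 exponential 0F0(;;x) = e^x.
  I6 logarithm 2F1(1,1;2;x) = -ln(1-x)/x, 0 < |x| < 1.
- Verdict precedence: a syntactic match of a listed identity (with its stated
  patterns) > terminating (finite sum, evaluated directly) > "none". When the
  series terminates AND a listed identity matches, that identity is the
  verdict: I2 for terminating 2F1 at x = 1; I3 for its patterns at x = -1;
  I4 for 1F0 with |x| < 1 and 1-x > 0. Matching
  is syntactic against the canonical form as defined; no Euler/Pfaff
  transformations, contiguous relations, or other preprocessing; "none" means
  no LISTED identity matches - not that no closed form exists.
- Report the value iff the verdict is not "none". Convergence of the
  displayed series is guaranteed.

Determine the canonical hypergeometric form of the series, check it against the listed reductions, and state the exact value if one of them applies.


Prefactor \frac{4}{3}, argument \frac{1}{6}: 2F1 with upper {1, 1} over lower {2}. Verdict at x = \frac{1}{6}: the I6 logarithm reduction matches (the logarithm: parameters (1,1;2), x = \frac{1}{6}). Its exact value is \left(-8\right) \cdot \ln\left(\frac{5}{6}\right).

Key step: with t_0 = \frac{4}{3}, the running product (prefactor 4/3) telescopes to a rising factorial.
Ratio: r(k) = \frac{1}{6} * (k+1) (k+1) / [(k+2) (k+1)] - rational in k, leading ratio \frac{1}{6}; with t_0 = \frac{4}{3}, classification follows.


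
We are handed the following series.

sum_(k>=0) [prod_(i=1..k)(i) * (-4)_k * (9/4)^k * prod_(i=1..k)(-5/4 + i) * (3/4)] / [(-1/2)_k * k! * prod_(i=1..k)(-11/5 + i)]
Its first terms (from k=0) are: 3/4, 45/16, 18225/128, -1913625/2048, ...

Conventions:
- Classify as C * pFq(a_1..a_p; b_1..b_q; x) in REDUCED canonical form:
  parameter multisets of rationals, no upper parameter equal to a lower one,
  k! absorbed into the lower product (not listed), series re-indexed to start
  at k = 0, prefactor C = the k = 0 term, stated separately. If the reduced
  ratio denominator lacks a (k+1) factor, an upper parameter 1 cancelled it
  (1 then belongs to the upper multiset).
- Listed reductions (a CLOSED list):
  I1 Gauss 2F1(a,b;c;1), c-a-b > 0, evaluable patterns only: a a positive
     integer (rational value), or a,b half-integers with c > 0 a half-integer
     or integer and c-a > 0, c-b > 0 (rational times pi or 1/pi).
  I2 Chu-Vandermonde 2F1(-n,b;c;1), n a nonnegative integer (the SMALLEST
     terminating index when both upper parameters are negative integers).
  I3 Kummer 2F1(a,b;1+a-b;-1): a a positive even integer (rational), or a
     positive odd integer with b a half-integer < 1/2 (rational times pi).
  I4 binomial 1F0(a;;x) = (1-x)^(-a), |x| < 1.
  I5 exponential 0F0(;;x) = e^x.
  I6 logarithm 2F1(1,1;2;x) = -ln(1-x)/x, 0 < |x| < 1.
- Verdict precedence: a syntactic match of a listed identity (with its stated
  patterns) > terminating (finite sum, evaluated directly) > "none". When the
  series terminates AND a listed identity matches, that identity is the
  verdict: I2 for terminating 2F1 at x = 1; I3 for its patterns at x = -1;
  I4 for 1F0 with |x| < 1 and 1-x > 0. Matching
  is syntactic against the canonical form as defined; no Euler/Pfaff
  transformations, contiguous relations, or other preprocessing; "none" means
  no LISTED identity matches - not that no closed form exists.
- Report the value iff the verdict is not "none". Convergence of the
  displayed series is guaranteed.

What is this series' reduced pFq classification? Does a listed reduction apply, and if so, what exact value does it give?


Structural cue: t_0 being 3/4, the running product (C = 3/4) telescopes to a rising factorial.
Adjacent-term ratio: r(k) = (9/4) * (k-4) (k-1/4) (k+1) / [(k-6/5) (k-1/2) (k+1)] - poly over poly, x = (9/4) from leading terms; C = 3/4 at k = 0.

With C = 3/4: the canonical form is 3F2(-4, -1/4, 1; -6/5, -1/2; 9/4). Verdict: terminating - upper -4 stops the sum at k = 4; the 5 terms are added exactly. Its exact value is 8132043/16384.


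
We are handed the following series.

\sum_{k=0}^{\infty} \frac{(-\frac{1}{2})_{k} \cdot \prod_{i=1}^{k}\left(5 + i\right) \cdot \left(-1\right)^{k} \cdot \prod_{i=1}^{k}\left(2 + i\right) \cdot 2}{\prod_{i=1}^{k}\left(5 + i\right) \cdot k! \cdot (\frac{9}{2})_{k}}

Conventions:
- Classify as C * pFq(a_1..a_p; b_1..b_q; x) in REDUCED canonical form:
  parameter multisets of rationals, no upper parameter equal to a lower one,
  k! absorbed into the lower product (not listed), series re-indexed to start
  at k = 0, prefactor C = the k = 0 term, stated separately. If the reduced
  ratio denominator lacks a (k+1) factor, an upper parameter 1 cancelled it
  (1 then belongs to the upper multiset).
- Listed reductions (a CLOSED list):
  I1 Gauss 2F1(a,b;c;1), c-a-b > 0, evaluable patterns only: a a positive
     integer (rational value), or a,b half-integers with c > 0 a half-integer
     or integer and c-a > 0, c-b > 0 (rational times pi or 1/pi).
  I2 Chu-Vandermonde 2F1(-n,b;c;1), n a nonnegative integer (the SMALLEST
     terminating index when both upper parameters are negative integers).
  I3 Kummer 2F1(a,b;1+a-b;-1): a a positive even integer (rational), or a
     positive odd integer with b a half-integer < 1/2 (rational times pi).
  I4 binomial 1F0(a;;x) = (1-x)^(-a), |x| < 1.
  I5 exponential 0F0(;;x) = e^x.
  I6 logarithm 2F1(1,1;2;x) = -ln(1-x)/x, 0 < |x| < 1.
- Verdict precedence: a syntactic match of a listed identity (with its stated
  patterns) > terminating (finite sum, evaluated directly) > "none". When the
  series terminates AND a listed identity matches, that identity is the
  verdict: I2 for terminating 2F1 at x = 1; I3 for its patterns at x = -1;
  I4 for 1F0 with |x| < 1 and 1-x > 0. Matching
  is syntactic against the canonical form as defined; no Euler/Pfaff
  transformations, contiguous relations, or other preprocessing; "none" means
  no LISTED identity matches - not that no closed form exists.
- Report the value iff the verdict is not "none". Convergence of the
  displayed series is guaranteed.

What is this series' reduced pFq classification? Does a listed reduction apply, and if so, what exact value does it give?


First insight: from the first term 2: the parameter 6 appears in both the upper and lower lists and cancels.
Ratio: r(k) = -1 * (k-\frac{1}{2}) (k+3) / [(k+\frac{9}{2}) (k+1)] - rational in k. x = -1; t_0 = 2; negate the roots.

At argument -1: a 2F1 with upper {-\frac{1}{2}, 3}, lower {\frac{9}{2}}, scaled by C = 2. Verdict at x = -1: Kummer's theorem (I3) matches (x = -1; c = \frac{9}{2} equals 1+a-b for upper {-\frac{1}{2}, 3}: listed pattern). Exact value: \frac{105}{128} \cdot \pi.


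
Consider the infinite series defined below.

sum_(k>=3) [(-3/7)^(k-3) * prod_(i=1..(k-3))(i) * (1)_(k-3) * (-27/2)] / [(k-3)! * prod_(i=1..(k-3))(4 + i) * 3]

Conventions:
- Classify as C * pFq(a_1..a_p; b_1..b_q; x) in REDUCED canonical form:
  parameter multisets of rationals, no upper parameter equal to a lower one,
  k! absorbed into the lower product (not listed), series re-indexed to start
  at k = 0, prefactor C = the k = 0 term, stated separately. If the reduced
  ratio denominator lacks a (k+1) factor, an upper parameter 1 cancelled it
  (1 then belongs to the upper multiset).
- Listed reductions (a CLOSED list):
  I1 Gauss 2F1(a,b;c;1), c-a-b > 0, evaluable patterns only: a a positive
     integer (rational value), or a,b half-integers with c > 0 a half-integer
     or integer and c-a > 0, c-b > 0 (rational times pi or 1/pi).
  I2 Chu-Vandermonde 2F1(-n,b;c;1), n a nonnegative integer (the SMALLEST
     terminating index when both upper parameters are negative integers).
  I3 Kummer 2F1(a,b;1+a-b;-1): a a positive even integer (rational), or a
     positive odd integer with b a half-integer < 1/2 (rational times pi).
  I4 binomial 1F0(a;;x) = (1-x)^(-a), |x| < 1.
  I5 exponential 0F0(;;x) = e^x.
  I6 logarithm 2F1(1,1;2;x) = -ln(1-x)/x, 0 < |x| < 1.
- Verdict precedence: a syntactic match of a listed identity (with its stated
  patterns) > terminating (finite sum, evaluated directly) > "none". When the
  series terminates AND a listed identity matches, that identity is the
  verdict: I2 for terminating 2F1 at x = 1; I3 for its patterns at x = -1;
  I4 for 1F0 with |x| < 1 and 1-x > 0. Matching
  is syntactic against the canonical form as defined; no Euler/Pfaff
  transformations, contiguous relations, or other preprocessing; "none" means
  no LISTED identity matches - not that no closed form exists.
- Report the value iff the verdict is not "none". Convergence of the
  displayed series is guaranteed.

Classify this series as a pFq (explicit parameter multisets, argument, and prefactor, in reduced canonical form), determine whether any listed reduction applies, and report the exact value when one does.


Prefactor -9/2, argument -3/7: 2F1 with upper {1, 1} over lower {5}. Verdict: no listed reduction: x = -3/7 and upper {1, 1} fail every I1-I6 pattern.

Key step: from the first term -9/2: the running product (C = -9/2, x = -3/7) telescopes to a rising factorial.
Ratio: r(k) = (-3/7) * (k+1) (k+1) / [(k+5) (k+1)] - rational in k, leading ratio (-3/7); with t_0 = -9/2, classification follows.


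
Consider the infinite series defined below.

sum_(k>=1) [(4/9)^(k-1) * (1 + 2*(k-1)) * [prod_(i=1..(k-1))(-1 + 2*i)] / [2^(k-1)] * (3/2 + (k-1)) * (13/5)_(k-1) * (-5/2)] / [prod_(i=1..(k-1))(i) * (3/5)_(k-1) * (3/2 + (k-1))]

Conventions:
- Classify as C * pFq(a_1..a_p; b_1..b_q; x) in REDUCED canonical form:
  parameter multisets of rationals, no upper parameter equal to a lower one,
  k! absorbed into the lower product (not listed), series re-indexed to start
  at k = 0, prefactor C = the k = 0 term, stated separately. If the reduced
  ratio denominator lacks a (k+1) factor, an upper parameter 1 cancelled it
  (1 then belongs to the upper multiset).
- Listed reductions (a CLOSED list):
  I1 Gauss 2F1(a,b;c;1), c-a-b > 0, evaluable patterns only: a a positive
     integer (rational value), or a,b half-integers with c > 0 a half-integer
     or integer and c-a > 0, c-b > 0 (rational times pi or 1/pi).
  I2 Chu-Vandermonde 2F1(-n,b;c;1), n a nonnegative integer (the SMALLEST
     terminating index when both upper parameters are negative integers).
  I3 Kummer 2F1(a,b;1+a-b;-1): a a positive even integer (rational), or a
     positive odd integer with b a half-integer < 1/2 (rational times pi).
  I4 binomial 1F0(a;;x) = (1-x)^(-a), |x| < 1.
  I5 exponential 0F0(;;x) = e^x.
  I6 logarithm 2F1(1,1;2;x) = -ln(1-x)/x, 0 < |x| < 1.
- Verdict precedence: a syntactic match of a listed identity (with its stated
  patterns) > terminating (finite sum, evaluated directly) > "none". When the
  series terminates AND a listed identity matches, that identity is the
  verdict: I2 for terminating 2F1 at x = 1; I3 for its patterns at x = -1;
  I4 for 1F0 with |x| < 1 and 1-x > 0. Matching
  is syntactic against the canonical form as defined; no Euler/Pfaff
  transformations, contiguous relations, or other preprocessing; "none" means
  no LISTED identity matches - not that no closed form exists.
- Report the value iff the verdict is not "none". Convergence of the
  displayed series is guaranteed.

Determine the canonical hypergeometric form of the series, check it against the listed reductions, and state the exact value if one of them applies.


With C = -5/2: the canonical form is 2F1(3/2, 13/5; 3/5; 4/9). Verdict: no listed reduction: x = 4/9 and upper {3/2, 13/5} fail every I1-I6 pattern.

Key observation: t_0 being -5/2, the product of the first k integers (C = -5/2) is k!.
Step ratio: r(k) = (4/9) * (k+3/2) (k+13/5) / [(k+3/5) (k+1)] - poly over poly, x = (4/9) from leading terms; C = -5/2 at k = 0.


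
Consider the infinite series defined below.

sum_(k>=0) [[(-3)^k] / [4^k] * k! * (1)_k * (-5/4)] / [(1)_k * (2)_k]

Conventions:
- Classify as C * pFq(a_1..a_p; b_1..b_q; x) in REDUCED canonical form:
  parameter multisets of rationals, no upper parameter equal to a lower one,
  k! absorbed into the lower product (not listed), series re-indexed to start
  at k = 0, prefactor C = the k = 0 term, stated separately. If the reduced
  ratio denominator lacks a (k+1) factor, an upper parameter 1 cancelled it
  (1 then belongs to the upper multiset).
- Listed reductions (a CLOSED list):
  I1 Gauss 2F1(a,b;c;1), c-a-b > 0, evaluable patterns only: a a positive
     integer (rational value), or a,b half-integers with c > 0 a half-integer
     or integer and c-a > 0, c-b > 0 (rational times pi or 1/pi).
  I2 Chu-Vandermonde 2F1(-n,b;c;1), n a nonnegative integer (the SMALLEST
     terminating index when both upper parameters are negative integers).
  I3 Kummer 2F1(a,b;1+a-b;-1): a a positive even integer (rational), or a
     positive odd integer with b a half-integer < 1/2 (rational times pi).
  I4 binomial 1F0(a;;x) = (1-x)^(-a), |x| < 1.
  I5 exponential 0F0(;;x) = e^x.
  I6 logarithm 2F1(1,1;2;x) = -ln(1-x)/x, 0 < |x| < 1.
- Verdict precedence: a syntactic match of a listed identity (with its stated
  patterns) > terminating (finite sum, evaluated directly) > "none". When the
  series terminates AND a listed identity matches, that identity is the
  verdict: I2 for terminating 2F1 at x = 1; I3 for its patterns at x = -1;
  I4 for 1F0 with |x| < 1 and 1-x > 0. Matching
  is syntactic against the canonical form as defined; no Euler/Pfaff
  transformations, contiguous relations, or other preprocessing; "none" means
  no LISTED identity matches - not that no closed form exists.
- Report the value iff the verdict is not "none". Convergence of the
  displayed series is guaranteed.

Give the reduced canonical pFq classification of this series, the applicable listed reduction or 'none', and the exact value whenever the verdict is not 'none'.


x = -3/4 here; the reduced form reads 2F1, upper {1, 1}, lower {2}, C = -5/4. Verdict: the logarithmic series (I6) matches (the logarithm: parameters (1,1;2), x = -3/4). Value: (-5/3) * ln(7/4).

The tell: with t_0 = -5/4, the factorial ratio (C = -5/4) (k+a-1)!/(a-1)! is a rising factorial (a)_k.
Ratio: r(k) = (-3/4) * (k+1) (k+1) / [(k+2) (k+1)] - rational in k. x = (-3/4); t_0 = -5/4; negate the roots.


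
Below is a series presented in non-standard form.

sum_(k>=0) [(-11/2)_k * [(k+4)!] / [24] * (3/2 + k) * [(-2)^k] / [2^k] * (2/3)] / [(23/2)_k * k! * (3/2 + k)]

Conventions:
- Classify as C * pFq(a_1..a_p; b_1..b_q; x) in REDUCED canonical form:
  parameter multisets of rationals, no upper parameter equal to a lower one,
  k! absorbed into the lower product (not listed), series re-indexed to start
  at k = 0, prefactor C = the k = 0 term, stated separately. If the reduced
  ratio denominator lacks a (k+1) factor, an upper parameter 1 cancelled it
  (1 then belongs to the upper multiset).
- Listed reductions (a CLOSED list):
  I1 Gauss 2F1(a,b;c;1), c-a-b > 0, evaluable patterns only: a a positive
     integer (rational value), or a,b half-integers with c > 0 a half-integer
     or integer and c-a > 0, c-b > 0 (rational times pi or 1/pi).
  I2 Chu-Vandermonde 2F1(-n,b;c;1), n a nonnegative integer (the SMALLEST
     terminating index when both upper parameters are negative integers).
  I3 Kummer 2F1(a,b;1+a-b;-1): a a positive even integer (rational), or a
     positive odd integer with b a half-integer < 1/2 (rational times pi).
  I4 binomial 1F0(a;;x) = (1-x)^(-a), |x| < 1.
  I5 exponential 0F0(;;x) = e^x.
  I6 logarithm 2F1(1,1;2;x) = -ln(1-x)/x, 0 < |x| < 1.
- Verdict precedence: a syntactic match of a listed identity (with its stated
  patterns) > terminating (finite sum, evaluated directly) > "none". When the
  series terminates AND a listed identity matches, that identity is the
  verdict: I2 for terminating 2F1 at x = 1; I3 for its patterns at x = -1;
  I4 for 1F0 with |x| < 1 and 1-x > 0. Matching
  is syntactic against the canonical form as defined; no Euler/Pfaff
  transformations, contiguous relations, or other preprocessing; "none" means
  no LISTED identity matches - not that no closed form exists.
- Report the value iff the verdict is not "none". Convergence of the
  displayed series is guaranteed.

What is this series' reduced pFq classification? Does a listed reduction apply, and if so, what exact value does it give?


x = -1 here; the reduced form reads 2F1, upper {-11/2, 5}, lower {23/2}, C = 2/3. Verdict: Kummer's theorem (I3) matches (x = -1; c = 23/2 equals 1+a-b for upper {-11/2, 5}: listed pattern). Its exact value is (14549535/8388608) * pi.

Structural cue: from the first term 2/3: striking the common factor k + 3/2 reduces the term (C = 2/3, x = -1).
Consecutive-term ratio: r(k) = (-1) * (k-11/2) (k+5) / [(k+23/2) (k+1)] - poly over poly, x = (-1) from leading terms; C = 2/3 at k = 0.


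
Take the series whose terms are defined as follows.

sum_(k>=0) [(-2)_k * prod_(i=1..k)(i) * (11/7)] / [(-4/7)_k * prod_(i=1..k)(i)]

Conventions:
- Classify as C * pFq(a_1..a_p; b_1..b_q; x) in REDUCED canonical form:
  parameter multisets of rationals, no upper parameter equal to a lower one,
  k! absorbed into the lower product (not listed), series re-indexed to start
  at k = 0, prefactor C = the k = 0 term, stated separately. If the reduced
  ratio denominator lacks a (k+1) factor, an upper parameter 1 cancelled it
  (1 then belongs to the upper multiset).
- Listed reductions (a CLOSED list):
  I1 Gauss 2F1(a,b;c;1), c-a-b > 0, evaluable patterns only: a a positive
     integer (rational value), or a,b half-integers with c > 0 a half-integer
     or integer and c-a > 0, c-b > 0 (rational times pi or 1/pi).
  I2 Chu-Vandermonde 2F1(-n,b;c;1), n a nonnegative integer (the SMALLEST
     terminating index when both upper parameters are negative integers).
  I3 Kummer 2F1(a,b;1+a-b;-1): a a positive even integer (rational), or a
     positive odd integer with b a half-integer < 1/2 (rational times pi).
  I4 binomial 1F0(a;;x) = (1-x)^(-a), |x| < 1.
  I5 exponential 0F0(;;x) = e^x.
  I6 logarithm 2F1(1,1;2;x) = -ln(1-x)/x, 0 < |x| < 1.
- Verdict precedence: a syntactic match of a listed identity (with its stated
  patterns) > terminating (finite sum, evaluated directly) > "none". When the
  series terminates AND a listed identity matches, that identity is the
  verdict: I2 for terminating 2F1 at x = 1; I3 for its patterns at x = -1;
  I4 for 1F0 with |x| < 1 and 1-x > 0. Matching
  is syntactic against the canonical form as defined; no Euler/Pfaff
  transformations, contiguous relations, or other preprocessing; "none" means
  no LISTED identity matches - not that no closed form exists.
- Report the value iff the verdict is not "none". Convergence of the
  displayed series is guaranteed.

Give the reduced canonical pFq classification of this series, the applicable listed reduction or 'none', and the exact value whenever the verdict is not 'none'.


Prefactor 11/7, argument 1: 2F1 with upper {-2, 1} over lower {-4/7}. Verdict: the Chu-Vandermonde identity I2 matches (terminating 2F1 at x = 1 with n = 2, b = 1, c = -4/7). Sum: -121/21.

Key step: with t_0 = 11/7, the product of the first k integers (C = 11/7) is k!.
Consecutive-term ratio: r(k) = 1 * (k-2) (k+1) / [(k-4/7) (k+1)] - rational in k. x = 1; t_0 = 11/7; negate the roots.


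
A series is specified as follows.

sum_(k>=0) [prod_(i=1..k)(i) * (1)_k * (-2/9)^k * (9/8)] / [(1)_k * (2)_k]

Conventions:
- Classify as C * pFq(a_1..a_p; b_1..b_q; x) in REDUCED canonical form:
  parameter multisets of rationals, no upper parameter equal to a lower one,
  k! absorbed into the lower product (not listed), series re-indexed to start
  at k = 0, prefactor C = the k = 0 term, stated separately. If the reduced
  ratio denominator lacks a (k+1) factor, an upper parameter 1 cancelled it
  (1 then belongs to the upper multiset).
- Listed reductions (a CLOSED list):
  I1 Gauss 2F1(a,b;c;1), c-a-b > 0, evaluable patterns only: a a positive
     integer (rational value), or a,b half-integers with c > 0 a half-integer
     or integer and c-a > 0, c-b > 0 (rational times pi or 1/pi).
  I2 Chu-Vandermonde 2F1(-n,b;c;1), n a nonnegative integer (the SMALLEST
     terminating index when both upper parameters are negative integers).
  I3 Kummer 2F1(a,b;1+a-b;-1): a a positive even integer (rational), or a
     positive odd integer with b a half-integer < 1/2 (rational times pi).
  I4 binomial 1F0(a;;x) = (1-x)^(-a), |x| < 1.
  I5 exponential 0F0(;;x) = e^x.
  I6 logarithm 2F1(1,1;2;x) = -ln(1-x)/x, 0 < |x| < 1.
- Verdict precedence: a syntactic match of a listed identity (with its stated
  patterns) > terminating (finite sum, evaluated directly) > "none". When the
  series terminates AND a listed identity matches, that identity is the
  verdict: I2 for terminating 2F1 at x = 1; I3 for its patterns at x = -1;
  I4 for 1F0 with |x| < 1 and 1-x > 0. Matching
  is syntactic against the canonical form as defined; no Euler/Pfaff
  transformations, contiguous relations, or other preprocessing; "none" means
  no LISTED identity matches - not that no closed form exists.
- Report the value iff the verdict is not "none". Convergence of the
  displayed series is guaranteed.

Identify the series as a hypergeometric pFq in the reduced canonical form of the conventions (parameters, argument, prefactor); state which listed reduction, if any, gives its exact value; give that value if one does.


This is 9/8 * 2F1(1, 1; 2; -2/9) in reduced canonical form. Verdict (x = -2/9): logarithm (I6) applies (the logarithm: parameters (1,1;2), x = -2/9). Sum: (81/16) * ln(11/9).

Key observation: t_0 = 9/8 here, and the running product (prefactor 9/8) telescopes to a rising factorial.
Adjacent-term ratio: r(k) = (-2/9) * (k+1) (k+1) / [(k+2) (k+1)] ; factor over Q: parameters, x = (-2/9), and C = 9/8.


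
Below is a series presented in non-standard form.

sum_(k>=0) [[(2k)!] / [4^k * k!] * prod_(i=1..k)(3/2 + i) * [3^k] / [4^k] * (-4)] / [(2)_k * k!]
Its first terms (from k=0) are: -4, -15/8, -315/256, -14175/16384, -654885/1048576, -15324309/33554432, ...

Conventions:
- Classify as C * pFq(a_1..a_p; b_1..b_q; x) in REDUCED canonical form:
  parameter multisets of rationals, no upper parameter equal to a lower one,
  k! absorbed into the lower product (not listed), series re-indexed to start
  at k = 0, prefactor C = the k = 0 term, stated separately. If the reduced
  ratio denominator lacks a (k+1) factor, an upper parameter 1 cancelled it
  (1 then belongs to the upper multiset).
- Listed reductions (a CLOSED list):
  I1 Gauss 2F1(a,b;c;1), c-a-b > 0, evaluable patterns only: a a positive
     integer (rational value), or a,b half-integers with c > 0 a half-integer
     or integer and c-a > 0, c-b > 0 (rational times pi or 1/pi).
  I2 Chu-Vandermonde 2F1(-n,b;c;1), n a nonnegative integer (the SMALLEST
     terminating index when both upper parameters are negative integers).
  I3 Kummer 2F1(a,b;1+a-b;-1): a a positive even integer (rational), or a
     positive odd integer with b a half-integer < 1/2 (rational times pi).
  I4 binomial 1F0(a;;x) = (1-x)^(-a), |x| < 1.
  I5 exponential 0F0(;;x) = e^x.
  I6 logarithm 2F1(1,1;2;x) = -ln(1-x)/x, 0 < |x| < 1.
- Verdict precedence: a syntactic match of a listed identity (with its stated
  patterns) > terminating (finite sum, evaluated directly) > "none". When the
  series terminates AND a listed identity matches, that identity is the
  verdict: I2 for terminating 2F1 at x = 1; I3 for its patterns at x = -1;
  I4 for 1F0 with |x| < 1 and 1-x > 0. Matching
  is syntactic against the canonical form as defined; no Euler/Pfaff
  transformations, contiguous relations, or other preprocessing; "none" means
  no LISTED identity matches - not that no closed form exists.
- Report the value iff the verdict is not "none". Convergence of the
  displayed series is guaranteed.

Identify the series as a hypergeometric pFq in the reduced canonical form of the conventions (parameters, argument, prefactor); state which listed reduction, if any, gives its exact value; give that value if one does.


Reduced: x = 3/4, 2F1, upper = {1/2, 5/2}, lower = {2}, C = -4. Verdict: none. A 2F1 with upper {1/2, 5/2} fits none of I1-I6 at x = 3/4; the sum runs forever.

Key observation: t_0 = -4 here, and the running product (C = -4) telescopes to a rising factorial.
Consecutive-term ratio: r(k) = (3/4) * (k+1/2) (k+5/2) / [(k+2) (k+1)] - rational in k. x = (3/4); t_0 = -4; negate the roots.


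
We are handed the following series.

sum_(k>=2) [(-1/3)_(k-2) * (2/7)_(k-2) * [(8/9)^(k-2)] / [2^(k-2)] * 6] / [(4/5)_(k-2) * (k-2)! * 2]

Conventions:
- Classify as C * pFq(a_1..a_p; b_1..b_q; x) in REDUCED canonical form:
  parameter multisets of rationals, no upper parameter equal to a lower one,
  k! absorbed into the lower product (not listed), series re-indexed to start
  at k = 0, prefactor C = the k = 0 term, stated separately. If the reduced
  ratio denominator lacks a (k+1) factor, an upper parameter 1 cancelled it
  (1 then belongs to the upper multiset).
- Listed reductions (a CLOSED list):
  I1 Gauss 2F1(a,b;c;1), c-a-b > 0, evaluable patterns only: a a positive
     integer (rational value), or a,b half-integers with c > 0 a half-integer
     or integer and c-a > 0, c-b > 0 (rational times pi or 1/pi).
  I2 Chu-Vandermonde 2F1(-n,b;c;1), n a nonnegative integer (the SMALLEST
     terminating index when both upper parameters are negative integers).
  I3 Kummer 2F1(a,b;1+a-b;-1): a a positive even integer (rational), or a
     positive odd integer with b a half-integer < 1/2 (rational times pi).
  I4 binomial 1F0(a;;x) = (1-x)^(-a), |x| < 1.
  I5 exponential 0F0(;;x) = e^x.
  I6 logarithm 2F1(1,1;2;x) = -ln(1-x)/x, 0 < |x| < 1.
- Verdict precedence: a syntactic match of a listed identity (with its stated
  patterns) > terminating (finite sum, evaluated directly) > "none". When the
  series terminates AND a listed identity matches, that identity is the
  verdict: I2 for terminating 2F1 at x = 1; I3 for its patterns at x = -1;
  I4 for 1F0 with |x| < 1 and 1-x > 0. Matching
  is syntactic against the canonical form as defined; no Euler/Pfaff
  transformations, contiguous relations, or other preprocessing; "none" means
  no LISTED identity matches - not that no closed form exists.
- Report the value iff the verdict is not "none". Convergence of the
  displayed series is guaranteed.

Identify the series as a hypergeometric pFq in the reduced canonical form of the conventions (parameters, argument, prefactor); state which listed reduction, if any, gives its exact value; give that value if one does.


Canonical form: C = 3 times 2F1 with upper {-1/3, 2/7}, lower {4/5}, x = 4/9. Verdict: none (x = 4/9): each listed identity misses the multisets {-1/3, 2/7} ; {4/5}.

Key step: t_0 being 3, the constant factors (C = 3, x = 4/9) combine into one prefactor.
Term ratio: r(k) = (4/9) * (k-1/3) (k+2/7) / [(k+4/5) (k+1)] - rational in k. x = (4/9); t_0 = 3; negate the roots.


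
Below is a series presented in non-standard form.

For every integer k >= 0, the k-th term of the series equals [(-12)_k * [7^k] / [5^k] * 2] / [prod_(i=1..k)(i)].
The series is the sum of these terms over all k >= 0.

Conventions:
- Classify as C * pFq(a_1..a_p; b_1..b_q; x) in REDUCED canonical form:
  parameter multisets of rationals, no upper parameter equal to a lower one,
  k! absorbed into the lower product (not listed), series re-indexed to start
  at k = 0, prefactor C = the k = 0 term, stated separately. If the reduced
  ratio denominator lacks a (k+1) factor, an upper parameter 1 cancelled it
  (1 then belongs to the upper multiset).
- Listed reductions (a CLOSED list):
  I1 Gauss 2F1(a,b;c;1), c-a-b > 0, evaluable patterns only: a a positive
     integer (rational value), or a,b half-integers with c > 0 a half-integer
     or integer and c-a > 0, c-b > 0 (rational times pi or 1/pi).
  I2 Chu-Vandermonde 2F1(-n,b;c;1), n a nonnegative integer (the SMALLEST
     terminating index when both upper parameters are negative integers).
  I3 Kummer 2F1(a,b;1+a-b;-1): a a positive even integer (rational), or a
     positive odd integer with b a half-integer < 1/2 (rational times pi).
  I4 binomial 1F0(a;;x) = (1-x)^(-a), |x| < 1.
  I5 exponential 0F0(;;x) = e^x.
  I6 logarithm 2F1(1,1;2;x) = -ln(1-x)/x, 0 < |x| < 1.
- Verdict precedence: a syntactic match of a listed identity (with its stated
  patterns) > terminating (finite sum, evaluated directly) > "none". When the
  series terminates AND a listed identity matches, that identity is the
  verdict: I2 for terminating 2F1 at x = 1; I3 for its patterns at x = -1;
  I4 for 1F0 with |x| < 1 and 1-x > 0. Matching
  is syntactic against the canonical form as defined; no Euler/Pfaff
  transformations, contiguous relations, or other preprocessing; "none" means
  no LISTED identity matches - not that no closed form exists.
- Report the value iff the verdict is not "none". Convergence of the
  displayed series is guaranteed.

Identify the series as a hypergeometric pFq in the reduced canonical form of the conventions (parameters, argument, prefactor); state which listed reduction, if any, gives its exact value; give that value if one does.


x = 7/5 here; the reduced form reads 1F0, upper {-12}, lower {-}, C = 2. Verdict: terminating - no listed pattern fits, but -12 in the upper list cuts the series at k = 12; direct evaluation. Value: 8192/244140625.

The tell: with t_0 = 2, the two geometric factors (prefactor 2) combine into one argument.
Adjacent-term ratio: r(k) = (7/5) * (k-12) / [(k+1)] - poly over poly, x = (7/5) from leading terms; C = 2 at k = 0.


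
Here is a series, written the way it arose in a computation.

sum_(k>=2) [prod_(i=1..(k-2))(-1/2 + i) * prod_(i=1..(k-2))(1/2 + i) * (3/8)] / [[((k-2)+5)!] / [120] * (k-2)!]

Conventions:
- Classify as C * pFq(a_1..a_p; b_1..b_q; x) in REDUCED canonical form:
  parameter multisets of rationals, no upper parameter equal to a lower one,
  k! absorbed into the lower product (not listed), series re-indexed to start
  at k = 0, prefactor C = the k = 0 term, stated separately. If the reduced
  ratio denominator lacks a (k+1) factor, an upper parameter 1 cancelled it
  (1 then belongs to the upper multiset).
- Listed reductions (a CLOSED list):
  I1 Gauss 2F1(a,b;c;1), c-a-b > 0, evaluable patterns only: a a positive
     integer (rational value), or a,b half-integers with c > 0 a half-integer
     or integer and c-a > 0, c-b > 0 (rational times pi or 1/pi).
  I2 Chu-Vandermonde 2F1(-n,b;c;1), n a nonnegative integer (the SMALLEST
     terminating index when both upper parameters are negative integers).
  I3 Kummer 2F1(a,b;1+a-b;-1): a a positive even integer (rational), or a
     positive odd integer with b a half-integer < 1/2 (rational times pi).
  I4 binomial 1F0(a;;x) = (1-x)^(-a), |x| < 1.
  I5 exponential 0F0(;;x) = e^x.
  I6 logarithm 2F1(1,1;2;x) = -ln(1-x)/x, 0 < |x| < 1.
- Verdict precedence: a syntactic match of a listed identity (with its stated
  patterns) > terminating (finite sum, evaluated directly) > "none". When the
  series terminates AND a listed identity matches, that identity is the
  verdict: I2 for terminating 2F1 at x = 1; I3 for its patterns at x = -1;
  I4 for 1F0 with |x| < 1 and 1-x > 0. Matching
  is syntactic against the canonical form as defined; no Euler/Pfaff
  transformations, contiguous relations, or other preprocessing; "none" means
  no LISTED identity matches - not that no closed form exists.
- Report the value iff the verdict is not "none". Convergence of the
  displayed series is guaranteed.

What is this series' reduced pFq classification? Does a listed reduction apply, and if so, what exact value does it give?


Reduced: x = 1, 2F1, upper = {1/2, 3/2}, lower = {6}, C = 3/8. Verdict (x = 1): Gauss's theorem I1 (half-integer case) applies (x = 1; upper {1/2, 3/2} half-integers, c = 6 in the evaluable pattern). Sum: (1024/735) / pi.

Key step: t_0 being 3/8, the denominator's factorial ratio (prefactor 3/8) is a lower Pochhammer.
Step ratio: r(k) = 1 * (k+1/2) (k+3/2) / [(k+6) (k+1)] - poly over poly, x = 1 from leading terms; C = 3/8 at k = 0.


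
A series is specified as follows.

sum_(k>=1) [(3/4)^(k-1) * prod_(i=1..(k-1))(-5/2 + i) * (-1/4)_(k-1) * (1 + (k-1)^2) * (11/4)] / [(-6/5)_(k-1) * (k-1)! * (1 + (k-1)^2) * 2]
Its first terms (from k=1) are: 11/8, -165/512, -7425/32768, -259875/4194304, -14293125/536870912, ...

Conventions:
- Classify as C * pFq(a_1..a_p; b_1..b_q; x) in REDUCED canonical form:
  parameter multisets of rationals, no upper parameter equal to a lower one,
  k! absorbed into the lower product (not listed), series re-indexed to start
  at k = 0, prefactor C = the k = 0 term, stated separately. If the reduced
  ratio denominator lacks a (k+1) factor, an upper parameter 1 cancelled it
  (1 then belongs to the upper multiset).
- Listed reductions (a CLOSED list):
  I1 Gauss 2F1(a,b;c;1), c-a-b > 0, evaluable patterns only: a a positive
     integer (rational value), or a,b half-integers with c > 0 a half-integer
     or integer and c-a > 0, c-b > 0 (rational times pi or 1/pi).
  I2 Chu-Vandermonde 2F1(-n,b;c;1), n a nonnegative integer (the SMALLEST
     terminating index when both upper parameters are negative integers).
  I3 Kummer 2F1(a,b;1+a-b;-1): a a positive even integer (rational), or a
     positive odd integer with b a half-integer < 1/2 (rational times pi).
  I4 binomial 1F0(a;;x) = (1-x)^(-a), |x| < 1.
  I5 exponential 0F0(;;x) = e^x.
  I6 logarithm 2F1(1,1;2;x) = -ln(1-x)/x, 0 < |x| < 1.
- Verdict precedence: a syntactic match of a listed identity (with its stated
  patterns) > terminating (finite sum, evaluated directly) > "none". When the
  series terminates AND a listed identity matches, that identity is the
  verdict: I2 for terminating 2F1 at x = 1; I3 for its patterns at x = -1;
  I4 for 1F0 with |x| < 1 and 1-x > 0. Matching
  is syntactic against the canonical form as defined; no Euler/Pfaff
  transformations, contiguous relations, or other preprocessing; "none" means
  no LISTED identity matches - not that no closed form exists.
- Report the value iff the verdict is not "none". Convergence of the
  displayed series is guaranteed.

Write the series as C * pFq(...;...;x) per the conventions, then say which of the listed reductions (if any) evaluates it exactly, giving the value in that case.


This is 11/8 * 2F1(-3/2, -1/4; -6/5; 3/4) in reduced canonical form. Verdict: no listed reduction: x = 3/4 and upper {-3/2, -1/4} fail every I1-I6 pattern.

Key observation: t_0 being 11/8, the factor k^2 + 1 cancels (top and bottom), leaving C = 11/8.
Ratio: r(k) = (3/4) * (k-3/2) (k-1/4) / [(k-6/5) (k+1)] - rational in k. x = (3/4); t_0 = 11/8; negate the roots.


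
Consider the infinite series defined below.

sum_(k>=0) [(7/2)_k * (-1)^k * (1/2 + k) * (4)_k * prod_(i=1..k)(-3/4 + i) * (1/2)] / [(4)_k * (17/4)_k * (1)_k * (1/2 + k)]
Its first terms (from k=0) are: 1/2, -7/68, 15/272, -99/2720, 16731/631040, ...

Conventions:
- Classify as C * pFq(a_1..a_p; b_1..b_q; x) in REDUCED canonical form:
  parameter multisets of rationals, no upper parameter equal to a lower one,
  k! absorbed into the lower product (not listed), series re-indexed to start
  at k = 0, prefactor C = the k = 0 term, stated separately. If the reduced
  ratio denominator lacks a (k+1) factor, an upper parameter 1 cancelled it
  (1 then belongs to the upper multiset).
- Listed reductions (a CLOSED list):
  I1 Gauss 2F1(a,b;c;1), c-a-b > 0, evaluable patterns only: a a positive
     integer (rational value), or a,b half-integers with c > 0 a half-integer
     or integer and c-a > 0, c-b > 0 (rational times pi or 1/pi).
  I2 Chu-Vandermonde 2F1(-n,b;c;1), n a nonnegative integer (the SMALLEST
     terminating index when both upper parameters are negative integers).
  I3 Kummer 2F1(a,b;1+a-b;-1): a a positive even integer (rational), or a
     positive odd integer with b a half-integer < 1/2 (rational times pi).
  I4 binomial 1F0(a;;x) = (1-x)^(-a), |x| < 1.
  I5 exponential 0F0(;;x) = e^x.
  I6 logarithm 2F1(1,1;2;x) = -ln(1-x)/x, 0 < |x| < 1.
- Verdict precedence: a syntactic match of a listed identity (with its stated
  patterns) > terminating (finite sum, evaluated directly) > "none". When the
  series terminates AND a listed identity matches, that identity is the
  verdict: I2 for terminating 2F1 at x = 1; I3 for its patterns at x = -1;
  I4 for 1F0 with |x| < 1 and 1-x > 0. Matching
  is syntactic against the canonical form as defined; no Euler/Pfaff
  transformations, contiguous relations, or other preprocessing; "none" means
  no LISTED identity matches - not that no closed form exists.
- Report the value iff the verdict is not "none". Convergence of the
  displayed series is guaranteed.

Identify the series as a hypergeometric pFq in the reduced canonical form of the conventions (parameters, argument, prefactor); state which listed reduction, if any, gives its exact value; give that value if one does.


Prefactor 1/2, argument -1: 2F1 with upper {1/4, 7/2} over lower {17/4}. Verdict: none (x = -1): each listed identity misses the multisets {1/4, 7/2} ; {17/4}.

The tell: from the first term 1/2: (1)_k (prefactor 1/2) is k! itself.
Adjacent-term ratio: r(k) = (-1) * (k+1/4) (k+7/2) / [(k+17/4) (k+1)] - rational; roots negated = parameters, x = (-1), C = 1/2.
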